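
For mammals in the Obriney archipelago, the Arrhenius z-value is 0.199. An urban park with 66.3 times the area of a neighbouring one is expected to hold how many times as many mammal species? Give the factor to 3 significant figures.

S₂/S₁ = (A₂/A₁)^z = 66.3^0.199
ln(S₂/S₁) = 0.199 × ln 66.3 = 0.199 × 4.1942 = 0.8346
S₂/S₁ = e^0.8346 ≈ 2.304

2.30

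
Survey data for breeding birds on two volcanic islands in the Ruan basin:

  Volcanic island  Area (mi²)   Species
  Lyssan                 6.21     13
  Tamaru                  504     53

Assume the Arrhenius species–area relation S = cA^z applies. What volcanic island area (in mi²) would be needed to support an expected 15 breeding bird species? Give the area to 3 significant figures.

9.72 mi²

z = ln(53/13) / ln(504/6.21) = 1.4053 / 4.3964 = 0.3197
c = 13 / 6.21^0.3197 = 13 / 1.793 = 7.251
A = (15/7.251)^(1/0.3197) ⇒ ln A = ln(2.069)/0.3197 = 2.2738
A = e^2.2738 ≈ 9.717 mi²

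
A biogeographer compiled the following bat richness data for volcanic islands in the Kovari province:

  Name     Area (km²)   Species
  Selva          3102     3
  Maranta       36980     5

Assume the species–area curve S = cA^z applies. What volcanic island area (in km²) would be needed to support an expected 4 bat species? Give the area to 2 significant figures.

z = ln(5/3) / ln(36980/3102) = 0.5108 / 2.4783 = 0.2061
c = 3 / 3102^0.2061 = 3 / 5.244 = 0.5721
A = (4/0.5721)^(1/0.2061) ⇒ ln A = ln(6.992)/0.2061 = 9.4355
A = e^9.4355 ≈ 12526 km²

13000 km²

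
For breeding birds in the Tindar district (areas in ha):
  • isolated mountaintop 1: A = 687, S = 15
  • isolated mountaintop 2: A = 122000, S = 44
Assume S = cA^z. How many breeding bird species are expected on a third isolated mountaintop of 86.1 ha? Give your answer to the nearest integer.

10

z = ln(44/15) / ln(122000/687) = 1.0761 / 5.1794 = 0.2078
c = 15 / 687^0.2078 = 15 / 3.885 = 3.861
S₃ = 3.861 × 86.1^0.2078 = 3.861 × 2.524 ≈ 9.743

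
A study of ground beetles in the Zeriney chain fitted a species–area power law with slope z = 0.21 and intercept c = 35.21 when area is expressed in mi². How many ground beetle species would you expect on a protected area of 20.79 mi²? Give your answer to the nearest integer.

67 species

S = 35.21 × 20.79^0.21 = 35.21 × 1.891 ≈ 66.59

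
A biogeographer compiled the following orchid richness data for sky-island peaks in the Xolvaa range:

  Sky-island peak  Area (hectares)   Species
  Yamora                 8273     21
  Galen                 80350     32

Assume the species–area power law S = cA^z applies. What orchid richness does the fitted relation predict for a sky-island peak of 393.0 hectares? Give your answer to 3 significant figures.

z = ln(32/21) / ln(80350/8273) = 0.4212 / 2.2734 = 0.1853
c = 21 / 8273^0.1853 = 21 / 5.319 = 3.948
S₃ = 3.948 × 393^0.1853 = 3.948 × 3.025 ≈ 11.94

11.9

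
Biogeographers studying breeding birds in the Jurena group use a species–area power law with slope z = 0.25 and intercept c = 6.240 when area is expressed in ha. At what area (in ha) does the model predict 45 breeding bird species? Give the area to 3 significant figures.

2700 ha

45 = 6.24 × A^0.25  ⇒  A^0.25 = 45/6.24 = 7.212
ln A = ln(7.212) / 0.25 = 1.9757 / 0.25 = 7.9027
A = e^7.9027 ≈ 2705 ha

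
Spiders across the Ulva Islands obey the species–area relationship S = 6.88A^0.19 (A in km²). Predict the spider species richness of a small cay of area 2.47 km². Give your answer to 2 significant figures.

8.2

S = 6.88 × 2.47^0.19 = 6.88 × 1.187 ≈ 8.17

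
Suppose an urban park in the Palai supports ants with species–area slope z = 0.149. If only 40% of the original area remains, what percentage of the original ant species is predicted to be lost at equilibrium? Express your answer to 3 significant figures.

S_new/S_old = (A_new/A_old)^z = 0.4^0.149
= exp(0.149 × ln 0.4) = exp(0.149 × -0.9163) = exp(-0.1365) ≈ 0.8724
Fraction lost = 1 − 0.8724 = 0.1276

12.8%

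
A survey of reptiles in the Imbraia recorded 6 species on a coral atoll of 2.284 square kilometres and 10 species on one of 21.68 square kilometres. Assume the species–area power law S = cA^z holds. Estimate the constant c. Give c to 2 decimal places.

4.97

z = ln(S₂/S₁) / ln(A₂/A₁) = ln(10/6) / ln(21.68/2.284) = 0.5108 / 2.2505 = 0.2270
c = S₁ / A₁^z = 6 / 2.284^0.2270 = 6 / 1.206 = 4.974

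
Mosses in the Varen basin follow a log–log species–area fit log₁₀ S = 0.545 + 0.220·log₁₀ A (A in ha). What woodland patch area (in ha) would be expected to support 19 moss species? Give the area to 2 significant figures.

2200 ha

19 = 3.508 × A^0.22  ⇒  A^0.22 = 19/3.508 = 5.417
ln A = ln(5.417) / 0.22 = 1.6895 / 0.22 = 7.6797
A = e^7.6797 ≈ 2164 ha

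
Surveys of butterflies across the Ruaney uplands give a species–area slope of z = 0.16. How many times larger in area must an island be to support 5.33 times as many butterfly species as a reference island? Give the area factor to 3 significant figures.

34800

(A₂/A₁)^0.16 = 5.33, so A₂/A₁ = 5.33^(1/0.16) = 5.33^6.25
ln(A₂/A₁) = ln 5.33 / 0.16 = 1.6734 / 0.16 = 10.4584
A₂/A₁ = e^10.4584 ≈ 34837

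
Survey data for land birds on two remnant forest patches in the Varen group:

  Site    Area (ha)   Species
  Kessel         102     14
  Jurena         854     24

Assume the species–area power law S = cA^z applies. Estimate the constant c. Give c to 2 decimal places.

4.33

z = ln(S₂/S₁) / ln(A₂/A₁) = ln(24/14) / ln(854/102) = 0.5390 / 2.1250 = 0.2537
c = S₁ / A₁^z = 14 / 102^0.2537 = 14 / 3.232 = 4.332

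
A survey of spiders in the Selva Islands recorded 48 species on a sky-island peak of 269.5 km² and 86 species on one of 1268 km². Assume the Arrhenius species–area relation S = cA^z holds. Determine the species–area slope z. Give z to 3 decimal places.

Taking logs: ln S = ln c + z ln A, so z = (ln S₂ − ln S₁)/(ln A₂ − ln A₁).
z = ln(86/48) / ln(1268/269.5) = ln(1.792) / ln(4.705) = 0.5831 / 1.5486 = 0.3766

0.377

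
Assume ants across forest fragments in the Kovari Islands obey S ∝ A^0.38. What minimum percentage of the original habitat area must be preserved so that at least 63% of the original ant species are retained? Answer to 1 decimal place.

Need (A_new/A_old)^0.38 = 0.63, so A_new/A_old = 0.63^(1/0.38) = 0.63^2.632
ln(A_new/A_old) = ln 0.63 / 0.38 = -0.4620 / 0.38 = -1.2159
A_new/A_old = e^-1.2159 ≈ 0.2964

29.6%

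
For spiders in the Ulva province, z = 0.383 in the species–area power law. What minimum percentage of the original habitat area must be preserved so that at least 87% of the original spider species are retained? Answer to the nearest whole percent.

70%

Need (A_new/A_old)^0.383 = 0.87, so A_new/A_old = 0.87^(1/0.383) = 0.87^2.611
ln(A_new/A_old) = ln 0.87 / 0.383 = -0.1393 / 0.383 = -0.3636
A_new/A_old = e^-0.3636 ≈ 0.6952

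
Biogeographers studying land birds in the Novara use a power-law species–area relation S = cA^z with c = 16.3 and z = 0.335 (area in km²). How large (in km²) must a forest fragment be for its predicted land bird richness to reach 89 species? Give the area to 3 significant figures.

89 = 16.3 × A^0.335  ⇒  A^0.335 = 89/16.3 = 5.46
ln A = ln(5.46) / 0.335 = 1.6975 / 0.335 = 5.0671
A = e^5.0671 ≈ 158.7 km²

159 km²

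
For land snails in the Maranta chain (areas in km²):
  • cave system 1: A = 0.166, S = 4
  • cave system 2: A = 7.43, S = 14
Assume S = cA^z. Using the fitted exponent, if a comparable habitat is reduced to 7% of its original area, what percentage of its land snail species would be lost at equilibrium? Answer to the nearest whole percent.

58%

z = ln(14/4) / ln(7.43/0.166) = 1.2528 / 3.8013 = 0.3296
S_new/S_old = (A_new/A_old)^z = 0.07^0.3296 = exp(0.3296 × -2.6593) = 0.4163
Fraction lost = 1 − 0.4163 = 0.5837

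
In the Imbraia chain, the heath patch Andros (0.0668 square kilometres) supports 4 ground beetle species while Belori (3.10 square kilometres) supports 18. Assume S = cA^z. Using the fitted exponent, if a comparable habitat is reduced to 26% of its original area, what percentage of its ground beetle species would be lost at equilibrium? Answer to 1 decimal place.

z = ln(18/4) / ln(3.1/0.0668) = 1.5041 / 3.8375 = 0.3919
S_new/S_old = (A_new/A_old)^z = 0.26^0.3919 = exp(0.3919 × -1.3471) = 0.5898
Fraction lost = 1 − 0.5898 = 0.4102

41.0%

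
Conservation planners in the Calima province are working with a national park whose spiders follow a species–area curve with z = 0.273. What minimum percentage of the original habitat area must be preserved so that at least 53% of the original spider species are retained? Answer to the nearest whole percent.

Need (A_new/A_old)^0.273 = 0.53, so A_new/A_old = 0.53^(1/0.273) = 0.53^3.663
ln(A_new/A_old) = ln 0.53 / 0.273 = -0.6349 / 0.273 = -2.3256
A_new/A_old = e^-2.3256 ≈ 0.09773

10%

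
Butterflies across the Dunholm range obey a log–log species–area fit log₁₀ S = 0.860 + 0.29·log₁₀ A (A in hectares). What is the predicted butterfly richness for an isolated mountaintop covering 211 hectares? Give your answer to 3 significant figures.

S = 7.244 × 211^0.29
ln S = ln 7.244 + 0.29 × ln 211 = 1.9802 + 0.29 × 5.3519 = 3.5323
S = e^3.5323 ≈ 34.2

34.2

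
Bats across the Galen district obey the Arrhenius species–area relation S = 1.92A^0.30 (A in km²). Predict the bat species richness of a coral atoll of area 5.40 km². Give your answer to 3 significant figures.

S = 1.92 × 5.4^0.3
ln S = ln 1.92 + 0.3 × ln 5.4 = 0.6523 + 0.3 × 1.6864 = 1.1582
S = e^1.1582 ≈ 3.184

3.18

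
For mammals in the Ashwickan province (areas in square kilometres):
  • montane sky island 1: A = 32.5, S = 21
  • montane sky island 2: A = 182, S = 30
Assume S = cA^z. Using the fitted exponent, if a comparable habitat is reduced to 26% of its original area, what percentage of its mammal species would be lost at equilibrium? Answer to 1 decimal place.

24.3%

z = ln(30/21) / ln(182/32.5) = 0.3567 / 1.7228 = 0.2070
S_new/S_old = (A_new/A_old)^z = 0.26^0.2070 = exp(0.2070 × -1.3471) = 0.7566
Fraction lost = 1 − 0.7566 = 0.2434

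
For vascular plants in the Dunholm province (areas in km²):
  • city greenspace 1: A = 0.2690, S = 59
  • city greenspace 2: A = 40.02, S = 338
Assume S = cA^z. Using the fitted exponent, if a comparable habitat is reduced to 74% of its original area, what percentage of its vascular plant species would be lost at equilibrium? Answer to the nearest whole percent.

z = ln(338/59) / ln(40.02/0.269) = 1.7455 / 5.0024 = 0.3489
S_new/S_old = (A_new/A_old)^z = 0.74^0.3489 = exp(0.3489 × -0.3011) = 0.9003
Fraction lost = 1 − 0.9003 = 0.09973

10%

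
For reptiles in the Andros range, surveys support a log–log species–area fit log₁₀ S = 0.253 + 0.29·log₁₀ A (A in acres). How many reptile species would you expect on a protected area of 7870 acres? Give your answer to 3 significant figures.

S = 1.791 × 7870^0.29
ln S = ln 1.791 + 0.29 × ln 7870 = 0.5826 + 0.29 × 8.9708 = 3.1841
S = e^3.1841 ≈ 24.15

24.1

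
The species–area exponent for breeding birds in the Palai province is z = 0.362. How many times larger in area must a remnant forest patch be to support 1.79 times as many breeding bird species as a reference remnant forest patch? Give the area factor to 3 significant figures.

4.99

(A₂/A₁)^0.362 = 1.79, so A₂/A₁ = 1.79^(1/0.362) = 1.79^2.762
ln(A₂/A₁) = ln 1.79 / 0.362 = 0.5822 / 0.362 = 1.6083
A₂/A₁ = e^1.6083 ≈ 4.994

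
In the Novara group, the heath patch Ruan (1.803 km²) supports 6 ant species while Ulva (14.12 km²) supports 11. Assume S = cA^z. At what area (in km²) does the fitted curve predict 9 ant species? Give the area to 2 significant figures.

7.1 km²

z = ln(11/6) / ln(14.12/1.803) = 0.6061 / 2.0581 = 0.2945
c = 6 / 1.803^0.2945 = 6 / 1.19 = 5.044
A = (9/5.044)^(1/0.2945) ⇒ ln A = ln(1.784)/0.2945 = 1.9662
A = e^1.9662 ≈ 7.144 km²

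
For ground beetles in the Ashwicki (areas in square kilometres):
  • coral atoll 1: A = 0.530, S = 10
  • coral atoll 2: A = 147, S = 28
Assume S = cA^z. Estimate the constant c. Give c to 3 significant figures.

z = ln(S₂/S₁) / ln(A₂/A₁) = ln(28/10) / ln(147/0.53) = 1.0296 / 5.6253 = 0.1830
c = S₁ / A₁^z = 10 / 0.53^0.1830 = 10 / 0.8903 = 11.23

11.2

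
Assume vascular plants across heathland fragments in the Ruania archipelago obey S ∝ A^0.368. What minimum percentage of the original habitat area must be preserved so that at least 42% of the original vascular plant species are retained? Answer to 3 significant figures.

Need (A_new/A_old)^0.368 = 0.42, so A_new/A_old = 0.42^(1/0.368) = 0.42^2.717
ln(A_new/A_old) = ln 0.42 / 0.368 = -0.8675 / 0.368 = -2.3573
A_new/A_old = e^-2.3573 ≈ 0.09467

9.47%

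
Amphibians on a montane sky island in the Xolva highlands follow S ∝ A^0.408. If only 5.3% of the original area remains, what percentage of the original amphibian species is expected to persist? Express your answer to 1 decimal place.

30.2%

S_new/S_old = (A_new/A_old)^z = 0.053^0.408
= exp(0.408 × ln 0.053) = exp(0.408 × -2.9375) = exp(-1.1985) ≈ 0.3017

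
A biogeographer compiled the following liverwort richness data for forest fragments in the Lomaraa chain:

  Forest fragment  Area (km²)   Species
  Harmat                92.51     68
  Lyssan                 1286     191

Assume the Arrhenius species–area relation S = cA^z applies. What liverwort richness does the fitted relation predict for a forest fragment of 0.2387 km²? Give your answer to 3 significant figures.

6.56

z = ln(191/68) / ln(1286/92.51) = 1.0328 / 2.6320 = 0.3924
c = 68 / 92.51^0.3924 = 68 / 5.909 = 11.51
S₃ = 11.51 × 0.2387^0.3924 = 11.51 × 0.57 ≈ 6.559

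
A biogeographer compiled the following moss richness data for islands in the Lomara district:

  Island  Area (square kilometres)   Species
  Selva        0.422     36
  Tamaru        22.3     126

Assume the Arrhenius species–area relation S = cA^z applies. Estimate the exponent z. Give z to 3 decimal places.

Taking logs: ln S = ln c + z ln A, so z = (ln S₂ − ln S₁)/(ln A₂ − ln A₁).
z = ln(126/36) / ln(22.3/0.422) = ln(3.5) / ln(52.84) = 1.2528 / 3.9673 = 0.3158

0.316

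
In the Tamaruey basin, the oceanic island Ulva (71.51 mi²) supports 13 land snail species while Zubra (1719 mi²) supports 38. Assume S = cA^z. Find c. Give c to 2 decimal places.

3.08

z = ln(S₂/S₁) / ln(A₂/A₁) = ln(38/13) / ln(1719/71.51) = 1.0726 / 3.1797 = 0.3373
c = S₁ / A₁^z = 13 / 71.51^0.3373 = 13 / 4.222 = 3.079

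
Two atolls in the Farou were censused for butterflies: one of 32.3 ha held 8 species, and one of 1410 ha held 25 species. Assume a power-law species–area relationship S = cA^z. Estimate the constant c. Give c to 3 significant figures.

2.80

z = ln(S₂/S₁) / ln(A₂/A₁) = ln(25/8) / ln(1410/32.3) = 1.1394 / 3.7763 = 0.3017
c = S₁ / A₁^z = 8 / 32.3^0.3017 = 8 / 2.854 = 2.804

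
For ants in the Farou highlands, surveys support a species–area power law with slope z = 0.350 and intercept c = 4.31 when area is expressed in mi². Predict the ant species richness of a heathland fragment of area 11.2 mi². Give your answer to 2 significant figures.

S = 4.31 × 11.2^0.35 = 4.31 × 2.329 ≈ 10.04

10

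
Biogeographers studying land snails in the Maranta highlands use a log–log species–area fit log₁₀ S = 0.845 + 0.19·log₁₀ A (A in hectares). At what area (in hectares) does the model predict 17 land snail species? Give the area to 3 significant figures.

17 = 6.998 × A^0.19  ⇒  A^0.19 = 17/6.998 = 2.429
ln A = ln(2.429) / 0.19 = 0.8875 / 0.19 = 4.6712
A = e^4.6712 ≈ 106.8 hectares

107 hectares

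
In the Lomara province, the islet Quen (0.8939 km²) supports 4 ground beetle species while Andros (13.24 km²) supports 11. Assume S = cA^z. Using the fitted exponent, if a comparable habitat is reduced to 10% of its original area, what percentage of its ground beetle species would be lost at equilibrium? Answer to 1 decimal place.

z = ln(11/4) / ln(13.24/0.8939) = 1.0116 / 2.6954 = 0.3753
S_new/S_old = (A_new/A_old)^z = 0.1^0.3753 = exp(0.3753 × -2.3026) = 0.4214
Fraction lost = 1 − 0.4214 = 0.5786

57.9%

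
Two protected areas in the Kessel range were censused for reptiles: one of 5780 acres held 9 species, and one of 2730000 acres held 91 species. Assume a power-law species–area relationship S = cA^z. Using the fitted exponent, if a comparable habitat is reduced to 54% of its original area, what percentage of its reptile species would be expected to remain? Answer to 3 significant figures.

z = ln(91/9) / ln(2730000/5780) = 2.3136 / 6.1577 = 0.3757
S_new/S_old = (A_new/A_old)^z = 0.54^0.3757 = exp(0.3757 × -0.6162) = 0.7933

79.3%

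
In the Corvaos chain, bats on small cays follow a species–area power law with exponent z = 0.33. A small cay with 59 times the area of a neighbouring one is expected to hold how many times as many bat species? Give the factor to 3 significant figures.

S₂/S₁ = (A₂/A₁)^z = 59^0.33
ln(S₂/S₁) = 0.33 × ln 59 = 0.33 × 4.0775 = 1.3456
S₂/S₁ = e^1.3456 ≈ 3.84

3.84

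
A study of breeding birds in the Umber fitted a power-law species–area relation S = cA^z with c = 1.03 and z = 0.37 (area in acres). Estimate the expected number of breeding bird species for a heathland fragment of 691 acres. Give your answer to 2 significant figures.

12

S = 1.03 × 691^0.37 = 1.03 × 11.24 ≈ 11.57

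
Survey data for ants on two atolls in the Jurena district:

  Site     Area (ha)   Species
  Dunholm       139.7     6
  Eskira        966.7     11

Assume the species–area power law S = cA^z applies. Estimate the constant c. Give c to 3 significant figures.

1.28

z = ln(S₂/S₁) / ln(A₂/A₁) = ln(11/6) / ln(966.7/139.7) = 0.6061 / 1.9344 = 0.3133
c = S₁ / A₁^z = 6 / 139.7^0.3133 = 6 / 4.701 = 1.276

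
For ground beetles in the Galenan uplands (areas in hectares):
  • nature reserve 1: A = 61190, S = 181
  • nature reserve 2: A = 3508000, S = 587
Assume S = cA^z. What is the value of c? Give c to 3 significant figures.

z = ln(S₂/S₁) / ln(A₂/A₁) = ln(587/181) / ln(3508000/61190) = 1.1765 / 4.0488 = 0.2906
c = S₁ / A₁^z = 181 / 61190^0.2906 = 181 / 24.6 = 7.358

7.36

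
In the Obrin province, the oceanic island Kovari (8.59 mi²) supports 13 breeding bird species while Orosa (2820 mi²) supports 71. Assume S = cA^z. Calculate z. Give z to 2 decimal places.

Taking logs: ln S = ln c + z ln A, so z = (ln S₂ − ln S₁)/(ln A₂ − ln A₁).
z = ln(71/13) / ln(2820/8.59) = ln(5.462) / ln(328.3) = 1.6977 / 5.7939 = 0.2930

0.29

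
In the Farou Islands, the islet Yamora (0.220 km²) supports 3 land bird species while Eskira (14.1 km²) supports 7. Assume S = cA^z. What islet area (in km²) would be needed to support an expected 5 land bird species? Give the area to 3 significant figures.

2.70 km²

z = ln(7/3) / ln(14.1/0.22) = 0.8473 / 4.1603 = 0.2037
c = 3 / 0.22^0.2037 = 3 / 0.7346 = 4.084
A = (5/4.084)^(1/0.2037) ⇒ ln A = ln(1.224)/0.2037 = 0.9941
A = e^0.9941 ≈ 2.702 km²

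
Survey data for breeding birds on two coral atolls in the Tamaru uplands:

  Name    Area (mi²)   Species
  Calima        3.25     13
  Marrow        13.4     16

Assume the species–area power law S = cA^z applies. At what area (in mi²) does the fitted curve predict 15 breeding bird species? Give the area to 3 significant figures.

z = ln(16/13) / ln(13.4/3.25) = 0.2076 / 1.4166 = 0.1466
c = 13 / 3.25^0.1466 = 13 / 1.189 = 10.94
A = (15/10.94)^(1/0.1466) ⇒ ln A = ln(1.371)/0.1466 = 2.1549
A = e^2.1549 ≈ 8.627 mi²

8.63 mi²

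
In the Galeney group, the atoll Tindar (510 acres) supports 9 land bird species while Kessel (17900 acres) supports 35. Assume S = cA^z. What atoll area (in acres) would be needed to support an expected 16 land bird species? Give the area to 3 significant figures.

z = ln(35/9) / ln(17900/510) = 1.3581 / 3.5581 = 0.3817
c = 9 / 510^0.3817 = 9 / 10.8 = 0.8333
A = (16/0.8333)^(1/0.3817) ⇒ ln A = ln(19.2)/0.3817 = 7.7418
A = e^7.7418 ≈ 2303 acres

2300 acres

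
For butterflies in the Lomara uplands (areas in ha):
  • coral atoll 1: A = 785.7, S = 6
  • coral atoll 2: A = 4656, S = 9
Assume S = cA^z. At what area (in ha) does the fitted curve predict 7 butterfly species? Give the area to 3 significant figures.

1550 ha

z = ln(9/6) / ln(4656/785.7) = 0.4055 / 1.7793 = 0.2279
c = 6 / 785.7^0.2279 = 6 / 4.568 = 1.313
A = (7/1.313)^(1/0.2279) ⇒ ln A = ln(5.33)/0.2279 = 7.3430
A = e^7.3430 ≈ 1545 ha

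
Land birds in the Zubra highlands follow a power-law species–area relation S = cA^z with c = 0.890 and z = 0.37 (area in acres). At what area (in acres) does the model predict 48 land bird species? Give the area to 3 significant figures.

47900 acres

48 = 0.89 × A^0.37  ⇒  A^0.37 = 48/0.89 = 53.93
ln A = ln(53.93) / 0.37 = 3.9877 / 0.37 = 10.7777
A = e^10.7777 ≈ 47938 acres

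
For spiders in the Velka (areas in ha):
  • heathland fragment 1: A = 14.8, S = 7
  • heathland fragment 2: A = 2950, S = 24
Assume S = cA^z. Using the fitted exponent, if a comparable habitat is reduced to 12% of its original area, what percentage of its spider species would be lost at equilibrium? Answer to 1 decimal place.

z = ln(24/7) / ln(2950/14.8) = 1.2321 / 5.2949 = 0.2327
S_new/S_old = (A_new/A_old)^z = 0.12^0.2327 = exp(0.2327 × -2.1203) = 0.6106
Fraction lost = 1 − 0.6106 = 0.3894

38.9%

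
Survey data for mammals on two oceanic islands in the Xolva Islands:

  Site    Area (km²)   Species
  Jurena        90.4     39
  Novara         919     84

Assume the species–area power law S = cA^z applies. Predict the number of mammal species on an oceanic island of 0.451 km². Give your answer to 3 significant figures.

z = ln(84/39) / ln(919/90.4) = 0.7673 / 2.3190 = 0.3309
c = 39 / 90.4^0.3309 = 39 / 4.438 = 8.788
S₃ = 8.788 × 0.451^0.3309 = 8.788 × 0.7684 ≈ 6.752

6.75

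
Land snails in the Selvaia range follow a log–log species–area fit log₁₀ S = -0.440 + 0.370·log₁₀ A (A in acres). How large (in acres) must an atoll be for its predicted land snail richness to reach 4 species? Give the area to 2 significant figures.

4 = 0.3631 × A^0.37  ⇒  A^0.37 = 4/0.3631 = 11.02
ln A = ln(11.02) / 0.37 = 2.3994 / 0.37 = 6.4850
A = e^6.4850 ≈ 655.2 acres

660 acres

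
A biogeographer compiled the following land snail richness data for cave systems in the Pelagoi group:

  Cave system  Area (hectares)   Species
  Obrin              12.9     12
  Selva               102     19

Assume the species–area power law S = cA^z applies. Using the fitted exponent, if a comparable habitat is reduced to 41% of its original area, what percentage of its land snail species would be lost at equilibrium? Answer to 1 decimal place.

z = ln(19/12) / ln(102/12.9) = 0.4595 / 2.0677 = 0.2222
S_new/S_old = (A_new/A_old)^z = 0.41^0.2222 = exp(0.2222 × -0.8916) = 0.8202
Fraction lost = 1 − 0.8202 = 0.1798

18.0%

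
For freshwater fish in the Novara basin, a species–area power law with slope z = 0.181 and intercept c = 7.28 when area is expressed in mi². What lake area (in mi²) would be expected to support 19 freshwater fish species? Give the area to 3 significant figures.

200 mi²

19 = 7.28 × A^0.181  ⇒  A^0.181 = 19/7.28 = 2.61
ln A = ln(2.61) / 0.181 = 0.9593 / 0.181 = 5.3000
A = e^5.3000 ≈ 200.3 mi²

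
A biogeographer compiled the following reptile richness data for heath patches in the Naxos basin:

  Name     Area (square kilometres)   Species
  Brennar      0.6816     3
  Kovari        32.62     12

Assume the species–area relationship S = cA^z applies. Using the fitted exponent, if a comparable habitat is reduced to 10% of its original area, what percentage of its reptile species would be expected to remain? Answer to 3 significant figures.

43.8%

z = ln(12/3) / ln(32.62/0.6816) = 1.3863 / 3.8682 = 0.3584
S_new/S_old = (A_new/A_old)^z = 0.1^0.3584 = exp(0.3584 × -2.3026) = 0.4381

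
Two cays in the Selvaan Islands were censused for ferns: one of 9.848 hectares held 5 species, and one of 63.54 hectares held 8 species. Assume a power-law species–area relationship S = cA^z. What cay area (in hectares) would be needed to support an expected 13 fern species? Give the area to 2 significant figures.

440 hectares

z = ln(8/5) / ln(63.54/9.848) = 0.4700 / 1.8644 = 0.2521
c = 5 / 9.848^0.2521 = 5 / 1.78 = 2.809
A = (13/2.809)^(1/0.2521) ⇒ ln A = ln(4.628)/0.2521 = 6.0776
A = e^6.0776 ≈ 436 hectares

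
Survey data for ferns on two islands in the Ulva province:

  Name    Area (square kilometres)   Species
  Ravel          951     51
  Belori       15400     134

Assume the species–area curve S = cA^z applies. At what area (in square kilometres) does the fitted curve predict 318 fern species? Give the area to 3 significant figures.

186000 square kilometres

z = ln(134/51) / ln(15400/951) = 0.9660 / 2.7846 = 0.3469
c = 51 / 951^0.3469 = 51 / 10.79 = 4.725
A = (318/4.725)^(1/0.3469) ⇒ ln A = ln(67.3)/0.3469 = 12.1333
A = e^12.1333 ≈ 185958 square kilometres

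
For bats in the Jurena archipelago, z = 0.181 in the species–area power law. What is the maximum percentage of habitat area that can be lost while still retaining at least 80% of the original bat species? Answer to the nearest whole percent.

Need (A_new/A_old)^0.181 = 0.8, so A_new/A_old = 0.8^(1/0.181) = 0.8^5.525
ln(A_new/A_old) = ln 0.8 / 0.181 = -0.2231 / 0.181 = -1.2328
A_new/A_old = e^-1.2328 ≈ 0.2915
Fraction that can be lost = 1 − 0.2915 = 0.7085

71%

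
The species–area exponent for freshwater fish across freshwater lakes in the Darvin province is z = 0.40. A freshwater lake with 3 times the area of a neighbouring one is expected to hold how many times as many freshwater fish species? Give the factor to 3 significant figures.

1.55

S₂/S₁ = (A₂/A₁)^z = 3^0.4
ln(S₂/S₁) = 0.4 × ln 3 = 0.4 × 1.0986 = 0.4394
S₂/S₁ = e^0.4394 ≈ 1.552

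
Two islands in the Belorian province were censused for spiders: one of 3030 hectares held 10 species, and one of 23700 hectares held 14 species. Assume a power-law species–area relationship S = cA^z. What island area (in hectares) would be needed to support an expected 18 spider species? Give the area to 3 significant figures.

z = ln(14/10) / ln(23700/3030) = 0.3365 / 2.0569 = 0.1636
c = 10 / 3030^0.1636 = 10 / 3.711 = 2.695
A = (18/2.695)^(1/0.1636) ⇒ ln A = ln(6.68)/0.1636 = 11.6096
A = e^11.6096 ≈ 110146 hectares

110000 hectares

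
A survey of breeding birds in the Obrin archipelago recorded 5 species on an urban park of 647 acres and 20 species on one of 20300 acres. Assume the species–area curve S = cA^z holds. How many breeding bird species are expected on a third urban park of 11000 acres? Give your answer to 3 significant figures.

15.6

z = ln(20/5) / ln(20300/647) = 1.3863 / 3.4460 = 0.4023
c = 5 / 647^0.4023 = 5 / 13.51 = 0.37
S₃ = 0.37 × 11000^0.4023 = 0.37 × 42.25 ≈ 15.63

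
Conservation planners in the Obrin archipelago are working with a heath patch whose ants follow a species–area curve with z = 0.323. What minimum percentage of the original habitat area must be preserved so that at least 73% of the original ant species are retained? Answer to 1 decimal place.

Need (A_new/A_old)^0.323 = 0.73, so A_new/A_old = 0.73^(1/0.323) = 0.73^3.096
ln(A_new/A_old) = ln 0.73 / 0.323 = -0.3147 / 0.323 = -0.9743
A_new/A_old = e^-0.9743 ≈ 0.3774

37.7%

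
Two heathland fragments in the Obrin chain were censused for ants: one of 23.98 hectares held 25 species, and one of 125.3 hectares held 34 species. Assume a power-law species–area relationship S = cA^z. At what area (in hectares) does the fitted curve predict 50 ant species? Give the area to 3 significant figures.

997 hectares

z = ln(34/25) / ln(125.3/23.98) = 0.3075 / 1.6535 = 0.1860
c = 25 / 23.98^0.1860 = 25 / 1.806 = 13.85
A = (50/13.85)^(1/0.1860) ⇒ ln A = ln(3.611)/0.1860 = 6.9046
A = e^6.9046 ≈ 996.9 hectares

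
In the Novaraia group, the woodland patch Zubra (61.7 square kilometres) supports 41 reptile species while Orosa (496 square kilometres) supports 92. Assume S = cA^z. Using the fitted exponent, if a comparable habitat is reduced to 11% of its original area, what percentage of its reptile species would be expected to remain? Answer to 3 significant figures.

42.5%

z = ln(92/41) / ln(496/61.7) = 0.8082 / 2.0843 = 0.3878
S_new/S_old = (A_new/A_old)^z = 0.11^0.3878 = exp(0.3878 × -2.2073) = 0.4249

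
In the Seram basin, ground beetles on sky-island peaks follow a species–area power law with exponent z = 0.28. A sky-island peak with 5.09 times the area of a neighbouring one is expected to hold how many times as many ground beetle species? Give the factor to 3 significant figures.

S₂/S₁ = (A₂/A₁)^z = 5.09^0.28
ln(S₂/S₁) = 0.28 × ln 5.09 = 0.28 × 1.6273 = 0.4556
S₂/S₁ = e^0.4556 ≈ 1.577

1.58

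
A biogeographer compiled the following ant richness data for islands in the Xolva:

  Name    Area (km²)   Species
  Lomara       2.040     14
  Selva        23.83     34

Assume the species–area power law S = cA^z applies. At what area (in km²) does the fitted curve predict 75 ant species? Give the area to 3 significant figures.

213 km²

z = ln(34/14) / ln(23.83/2.04) = 0.8873 / 2.4580 = 0.3610
c = 14 / 2.04^0.3610 = 14 / 1.294 = 10.82
A = (75/10.82)^(1/0.3610) ⇒ ln A = ln(6.93)/0.3610 = 5.3625
A = e^5.3625 ≈ 213.3 km²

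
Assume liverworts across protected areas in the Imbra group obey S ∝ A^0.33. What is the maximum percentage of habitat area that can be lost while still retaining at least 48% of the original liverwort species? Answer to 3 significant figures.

89.2%

Need (A_new/A_old)^0.33 = 0.48, so A_new/A_old = 0.48^(1/0.33) = 0.48^3.03
ln(A_new/A_old) = ln 0.48 / 0.33 = -0.7340 / 0.33 = -2.2241
A_new/A_old = e^-2.2241 ≈ 0.1082
Fraction that can be lost = 1 − 0.1082 = 0.8918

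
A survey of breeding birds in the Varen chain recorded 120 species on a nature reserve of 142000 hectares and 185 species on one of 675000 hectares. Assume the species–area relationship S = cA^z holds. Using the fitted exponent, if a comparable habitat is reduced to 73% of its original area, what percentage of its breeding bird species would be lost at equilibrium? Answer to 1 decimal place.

z = ln(185/120) / ln(675000/142000) = 0.4329 / 1.5589 = 0.2777
S_new/S_old = (A_new/A_old)^z = 0.73^0.2777 = exp(0.2777 × -0.3147) = 0.9163
Fraction lost = 1 − 0.9163 = 0.08368

8.4%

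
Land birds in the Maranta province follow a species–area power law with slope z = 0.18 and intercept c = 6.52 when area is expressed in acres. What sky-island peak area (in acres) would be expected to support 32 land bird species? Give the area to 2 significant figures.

32 = 6.52 × A^0.18  ⇒  A^0.18 = 32/6.52 = 4.908
ln A = ln(4.908) / 0.18 = 1.5909 / 0.18 = 8.8381
A = e^8.8381 ≈ 6892 acres

6900 acres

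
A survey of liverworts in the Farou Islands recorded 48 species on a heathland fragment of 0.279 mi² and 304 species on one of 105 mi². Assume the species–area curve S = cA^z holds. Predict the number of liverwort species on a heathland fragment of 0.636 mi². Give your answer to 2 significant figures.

62

z = ln(304/48) / ln(105/0.279) = 1.8458 / 5.9305 = 0.3112
c = 48 / 0.279^0.3112 = 48 / 0.6721 = 71.42
S₃ = 71.42 × 0.636^0.3112 = 71.42 × 0.8686 ≈ 62.03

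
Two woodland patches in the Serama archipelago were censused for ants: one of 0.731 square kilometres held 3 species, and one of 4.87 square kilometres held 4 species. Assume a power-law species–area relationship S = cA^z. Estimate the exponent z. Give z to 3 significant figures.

0.152

Taking logs: ln S = ln c + z ln A, so z = (ln S₂ − ln S₁)/(ln A₂ − ln A₁).
z = ln(4/3) / ln(4.87/0.731) = ln(1.333) / ln(6.662) = 0.2877 / 1.8964 = 0.1517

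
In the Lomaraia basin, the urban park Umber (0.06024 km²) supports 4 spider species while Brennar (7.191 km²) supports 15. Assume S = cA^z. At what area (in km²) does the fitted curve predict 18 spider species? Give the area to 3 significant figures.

z = ln(15/4) / ln(7.191/0.06024) = 1.3218 / 4.7822 = 0.2764
c = 4 / 0.06024^0.2764 = 4 / 0.46 = 8.695
A = (18/8.695)^(1/0.2764) ⇒ ln A = ln(2.07)/0.2764 = 2.6325
A = e^2.6325 ≈ 13.91 km²

13.9 km²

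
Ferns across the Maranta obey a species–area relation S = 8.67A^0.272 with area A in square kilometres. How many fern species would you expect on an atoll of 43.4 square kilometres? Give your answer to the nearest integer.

S = 8.67 × 43.4^0.272
ln S = ln 8.67 + 0.272 × ln 43.4 = 2.1599 + 0.272 × 3.7705 = 3.1854
S = e^3.1854 ≈ 24.18

24 species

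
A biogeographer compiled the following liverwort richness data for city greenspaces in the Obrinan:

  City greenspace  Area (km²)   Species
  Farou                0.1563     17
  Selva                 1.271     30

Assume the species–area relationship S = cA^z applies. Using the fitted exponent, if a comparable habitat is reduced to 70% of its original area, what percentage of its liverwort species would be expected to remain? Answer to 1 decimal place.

z = ln(30/17) / ln(1.271/0.1563) = 0.5680 / 2.0958 = 0.2710
S_new/S_old = (A_new/A_old)^z = 0.7^0.2710 = exp(0.2710 × -0.3567) = 0.9079

90.8%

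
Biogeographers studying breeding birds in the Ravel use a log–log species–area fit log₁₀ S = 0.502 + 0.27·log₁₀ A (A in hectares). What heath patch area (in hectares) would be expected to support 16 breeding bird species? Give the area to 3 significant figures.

399 hectares

16 = 3.177 × A^0.27  ⇒  A^0.27 = 16/3.177 = 5.036
ln A = ln(5.036) / 0.27 = 1.6167 / 0.27 = 5.9877
A = e^5.9877 ≈ 398.5 hectares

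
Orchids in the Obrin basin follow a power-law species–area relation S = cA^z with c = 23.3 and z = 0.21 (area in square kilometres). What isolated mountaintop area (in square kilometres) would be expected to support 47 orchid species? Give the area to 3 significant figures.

47 = 23.3 × A^0.21  ⇒  A^0.21 = 47/23.3 = 2.017
ln A = ln(2.017) / 0.21 = 0.7017 / 0.21 = 3.3414
A = e^3.3414 ≈ 28.26 square kilometres

28.3 square kilometres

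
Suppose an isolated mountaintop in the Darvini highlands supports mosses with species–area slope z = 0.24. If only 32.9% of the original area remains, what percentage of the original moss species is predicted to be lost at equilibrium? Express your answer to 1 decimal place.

23.4%

S_new/S_old = (A_new/A_old)^z = 0.329^0.24
= exp(0.24 × ln 0.329) = exp(0.24 × -1.1117) = exp(-0.2668) ≈ 0.7658
Fraction lost = 1 − 0.7658 = 0.2342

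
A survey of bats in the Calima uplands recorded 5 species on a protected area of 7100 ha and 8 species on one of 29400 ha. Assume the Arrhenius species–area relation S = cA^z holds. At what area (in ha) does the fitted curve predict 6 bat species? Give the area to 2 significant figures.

z = ln(8/5) / ln(29400/7100) = 0.4700 / 1.4209 = 0.3308
c = 5 / 7100^0.3308 = 5 / 18.79 = 0.2661
A = (6/0.2661)^(1/0.3308) ⇒ ln A = ln(22.55)/0.3308 = 9.4190
A = e^9.4190 ≈ 12321 ha

12000 ha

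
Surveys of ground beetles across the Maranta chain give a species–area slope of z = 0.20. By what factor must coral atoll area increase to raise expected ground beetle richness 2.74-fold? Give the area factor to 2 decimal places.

154.44

(A₂/A₁)^0.2 = 2.74, so A₂/A₁ = 2.74^(1/0.2) = 2.74^5
ln(A₂/A₁) = ln 2.74 / 0.2 = 1.0080 / 0.2 = 5.0398
A₂/A₁ = e^5.0398 ≈ 154.4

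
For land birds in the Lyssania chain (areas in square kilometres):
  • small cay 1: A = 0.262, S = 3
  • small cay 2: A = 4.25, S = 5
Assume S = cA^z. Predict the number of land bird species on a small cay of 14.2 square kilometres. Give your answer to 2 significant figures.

z = ln(5/3) / ln(4.25/0.262) = 0.5108 / 2.7863 = 0.1833
c = 3 / 0.262^0.1833 = 3 / 0.7823 = 3.835
S₃ = 3.835 × 14.2^0.1833 = 3.835 × 1.626 ≈ 6.238

6.2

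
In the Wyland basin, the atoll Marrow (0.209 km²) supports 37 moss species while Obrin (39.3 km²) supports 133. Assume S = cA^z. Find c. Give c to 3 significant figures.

54.2

z = ln(S₂/S₁) / ln(A₂/A₁) = ln(133/37) / ln(39.3/0.209) = 1.2794 / 5.2366 = 0.2443
c = S₁ / A₁^z = 37 / 0.209^0.2443 = 37 / 0.6822 = 54.24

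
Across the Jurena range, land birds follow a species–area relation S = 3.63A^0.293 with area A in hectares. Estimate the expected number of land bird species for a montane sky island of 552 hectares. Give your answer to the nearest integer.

23 species

S = 3.63 × 552^0.293
ln S = ln 3.63 + 0.293 × ln 552 = 1.2892 + 0.293 × 6.3135 = 3.1391
S = e^3.1391 ≈ 23.08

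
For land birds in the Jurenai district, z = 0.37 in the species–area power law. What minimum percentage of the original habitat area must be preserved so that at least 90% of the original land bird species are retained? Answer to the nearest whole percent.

Need (A_new/A_old)^0.37 = 0.9, so A_new/A_old = 0.9^(1/0.37) = 0.9^2.703
ln(A_new/A_old) = ln 0.9 / 0.37 = -0.1054 / 0.37 = -0.2848
A_new/A_old = e^-0.2848 ≈ 0.7522

75%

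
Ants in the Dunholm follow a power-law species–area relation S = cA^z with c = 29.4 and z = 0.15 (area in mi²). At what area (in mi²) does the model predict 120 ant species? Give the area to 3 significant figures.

11800 mi²

120 = 29.4 × A^0.15  ⇒  A^0.15 = 120/29.4 = 4.082
ln A = ln(4.082) / 0.15 = 1.4065 / 0.15 = 9.3766
A = e^9.3766 ≈ 11809 mi²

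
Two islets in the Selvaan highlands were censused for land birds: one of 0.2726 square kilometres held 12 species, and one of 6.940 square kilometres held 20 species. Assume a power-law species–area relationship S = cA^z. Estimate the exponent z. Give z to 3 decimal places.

0.158

Taking logs: ln S = ln c + z ln A, so z = (ln S₂ − ln S₁)/(ln A₂ − ln A₁).
z = ln(20/12) / ln(6.94/0.2726) = ln(1.667) / ln(25.46) = 0.5108 / 3.2371 = 0.1578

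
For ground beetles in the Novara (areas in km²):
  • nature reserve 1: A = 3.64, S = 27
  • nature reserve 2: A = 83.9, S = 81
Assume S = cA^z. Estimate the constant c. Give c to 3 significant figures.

z = ln(S₂/S₁) / ln(A₂/A₁) = ln(81/27) / ln(83.9/3.64) = 1.0986 / 3.1376 = 0.3501
c = S₁ / A₁^z = 27 / 3.64^0.3501 = 27 / 1.572 = 17.18

17.2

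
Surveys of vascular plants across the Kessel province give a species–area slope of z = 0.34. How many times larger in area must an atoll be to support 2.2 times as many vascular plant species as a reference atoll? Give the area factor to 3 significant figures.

(A₂/A₁)^0.34 = 2.2, so A₂/A₁ = 2.2^(1/0.34) = 2.2^2.941
ln(A₂/A₁) = ln 2.2 / 0.34 = 0.7885 / 0.34 = 2.3190
A₂/A₁ = e^2.3190 ≈ 10.17

10.2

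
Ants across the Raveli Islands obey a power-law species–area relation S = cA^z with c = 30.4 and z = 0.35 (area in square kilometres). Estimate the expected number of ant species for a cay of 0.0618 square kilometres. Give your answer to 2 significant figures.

S = 30.4 × 0.0618^0.35
ln S = ln 30.4 + 0.35 × ln 0.0618 = 3.4144 + 0.35 × -2.7839 = 2.4401
S = e^2.4401 ≈ 11.47

11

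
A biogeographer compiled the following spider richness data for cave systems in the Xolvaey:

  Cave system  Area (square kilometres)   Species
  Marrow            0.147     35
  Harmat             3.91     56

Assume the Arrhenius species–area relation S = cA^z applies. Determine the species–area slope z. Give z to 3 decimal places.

Taking logs: ln S = ln c + z ln A, so z = (ln S₂ − ln S₁)/(ln A₂ − ln A₁).
z = ln(56/35) / ln(3.91/0.147) = ln(1.6) / ln(26.6) = 0.4700 / 3.2809 = 0.1433

0.143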